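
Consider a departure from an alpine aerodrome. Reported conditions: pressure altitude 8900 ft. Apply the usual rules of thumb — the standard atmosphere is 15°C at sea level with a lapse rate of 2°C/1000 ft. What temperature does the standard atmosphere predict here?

-2.8°C

ISA temperature = 15 − 2 × (8900/1000) = 15 − 17.8 = -2.8°C.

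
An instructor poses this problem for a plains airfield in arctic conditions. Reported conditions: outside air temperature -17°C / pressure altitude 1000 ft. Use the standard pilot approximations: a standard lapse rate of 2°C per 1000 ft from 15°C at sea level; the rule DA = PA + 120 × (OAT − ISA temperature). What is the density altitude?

-2600 ft

ISA temperature at 1000 ft = 15 − 2 × (1000/1000) = 13°C.
ISA deviation = -17 − 13 = -30°C.
Density altitude = 1000 + 120 × (-30) = 1000 + (-3600) = -2600 ft.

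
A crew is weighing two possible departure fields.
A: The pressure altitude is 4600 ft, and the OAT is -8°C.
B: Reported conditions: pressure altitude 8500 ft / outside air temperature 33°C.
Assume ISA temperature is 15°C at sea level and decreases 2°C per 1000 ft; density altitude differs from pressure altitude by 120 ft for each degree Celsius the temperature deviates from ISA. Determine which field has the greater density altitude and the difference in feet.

A: ISA temp = 5.8°C, deviation -13.8°C, DA = 4600 + 120 × (-13.8) = 2944 ft.
B: ISA temp = -2°C, deviation +35°C, DA = 8500 + 120 × 35 = 12700 ft.
B is higher by 12700 − 2944 = 9756 ft.

B by 9756 ft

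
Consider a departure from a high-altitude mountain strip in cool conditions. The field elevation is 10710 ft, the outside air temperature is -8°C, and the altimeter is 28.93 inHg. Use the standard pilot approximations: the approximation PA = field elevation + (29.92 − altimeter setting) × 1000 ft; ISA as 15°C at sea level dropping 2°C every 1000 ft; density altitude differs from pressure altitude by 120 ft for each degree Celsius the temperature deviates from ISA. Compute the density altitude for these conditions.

11748 ft

Pressure altitude = 10710 + (29.92 − 28.93) × 1000 = 10710 + (+990) = 11700 ft.
ISA temperature at 11700 ft = 15 − 2 × (11700/1000) = -8.4°C.
ISA deviation = -8 − (-8.4) = +0.4°C.
Density altitude = 11700 + 120 × (0.4) = 11748 ft.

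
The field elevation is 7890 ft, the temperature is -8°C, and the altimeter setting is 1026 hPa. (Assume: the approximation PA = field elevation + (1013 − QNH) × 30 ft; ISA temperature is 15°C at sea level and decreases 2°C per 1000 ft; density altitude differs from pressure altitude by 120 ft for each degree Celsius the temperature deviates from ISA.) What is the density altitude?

6540 ft

Pressure altitude = 7890 + (1013 − 1026) × 30 = 7890 + (-390) = 7500 ft.
ISA temperature at 7500 ft = 15 − 2 × (7500/1000) = 0°C.
ISA deviation = -8 − 0 = -8°C.
Density altitude = 7500 + 120 × (-8) = 6540 ft.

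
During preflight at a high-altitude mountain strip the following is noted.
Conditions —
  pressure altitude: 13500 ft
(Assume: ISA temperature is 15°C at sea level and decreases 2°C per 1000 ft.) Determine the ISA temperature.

ISA temperature = 15 − 2 × (13500/1000) = 15 − 27 = -12°C.

-12°C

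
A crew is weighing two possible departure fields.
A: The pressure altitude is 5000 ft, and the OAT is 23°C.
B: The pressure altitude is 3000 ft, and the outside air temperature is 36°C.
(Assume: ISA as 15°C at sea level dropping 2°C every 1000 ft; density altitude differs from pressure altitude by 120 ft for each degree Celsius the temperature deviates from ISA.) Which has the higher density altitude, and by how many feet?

A: ISA temp = 5°C, deviation +18°C, DA = 5000 + 120 × 18 = 7160 ft.
B: ISA temp = 9°C, deviation +27°C, DA = 3000 + 120 × 27 = 6240 ft.
A is higher by 7160 − 6240 = 920 ft.

A by 920 ft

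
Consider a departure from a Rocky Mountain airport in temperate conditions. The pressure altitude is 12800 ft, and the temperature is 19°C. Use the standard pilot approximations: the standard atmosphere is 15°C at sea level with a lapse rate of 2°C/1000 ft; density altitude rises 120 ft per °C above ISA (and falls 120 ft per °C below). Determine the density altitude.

16352 ft

ISA temperature at 12800 ft = 15 − 2 × (12800/1000) = -10.6°C.
ISA deviation = 19 − (-10.6) = +29.6°C.
Density altitude = 12800 + 120 × (29.6) = 12800 + (+3552) = 16352 ft.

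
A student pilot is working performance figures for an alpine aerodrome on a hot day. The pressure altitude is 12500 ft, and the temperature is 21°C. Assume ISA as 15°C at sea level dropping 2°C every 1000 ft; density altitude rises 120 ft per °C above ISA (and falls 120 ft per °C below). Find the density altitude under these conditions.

ISA temperature at 12500 ft = 15 − 2 × (12500/1000) = -10°C.
ISA deviation = 21 − (-10) = +31°C.
Density altitude = 12500 + 120 × (31) = 12500 + (+3720) = 16220 ft.

16220 ft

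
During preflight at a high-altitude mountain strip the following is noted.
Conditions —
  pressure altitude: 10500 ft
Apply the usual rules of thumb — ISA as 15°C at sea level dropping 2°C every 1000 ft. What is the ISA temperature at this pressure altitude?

-6°C

ISA temperature = 15 − 2 × (10500/1000) = 15 − 21 = -6°C.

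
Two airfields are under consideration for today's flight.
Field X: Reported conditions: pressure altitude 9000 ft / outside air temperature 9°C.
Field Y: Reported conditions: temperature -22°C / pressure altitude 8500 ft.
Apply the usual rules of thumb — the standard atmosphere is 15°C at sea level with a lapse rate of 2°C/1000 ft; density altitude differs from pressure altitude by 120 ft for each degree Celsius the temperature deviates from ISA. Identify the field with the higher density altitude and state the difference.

Field X: ISA temp = -3°C, deviation +12°C, DA = 9000 + 120 × 12 = 10440 ft.
Field Y: ISA temp = -2°C, deviation -20°C, DA = 8500 + 120 × (-20) = 6100 ft.
Field X is higher by 10440 − 6100 = 4340 ft.

Field X by 4340 ft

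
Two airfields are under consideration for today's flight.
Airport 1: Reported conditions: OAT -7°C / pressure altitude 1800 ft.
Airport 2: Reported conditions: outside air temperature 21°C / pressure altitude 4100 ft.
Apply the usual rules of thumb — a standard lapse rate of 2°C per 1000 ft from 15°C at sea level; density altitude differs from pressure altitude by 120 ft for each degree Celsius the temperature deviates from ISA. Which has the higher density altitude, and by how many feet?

Airport 1: ISA temp = 11.4°C, deviation -18.4°C, DA = 1800 + 120 × (-18.4) = -408 ft.
Airport 2: ISA temp = 6.8°C, deviation +14.2°C, DA = 4100 + 120 × 14.2 = 5804 ft.
Airport 2 is higher by 5804 − (-408) = 6212 ft.

Airport 2 by 6212 ft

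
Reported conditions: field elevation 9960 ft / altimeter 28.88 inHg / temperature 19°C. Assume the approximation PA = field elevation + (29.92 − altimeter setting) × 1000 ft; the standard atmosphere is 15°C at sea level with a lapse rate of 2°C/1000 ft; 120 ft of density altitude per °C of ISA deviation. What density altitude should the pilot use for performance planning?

14120 ft

Pressure altitude = 9960 + (29.92 − 28.88) × 1000 = 9960 + (+1040) = 11000 ft.
ISA temperature at 11000 ft = 15 − 2 × (11000/1000) = -7°C.
ISA deviation = 19 − (-7) = +26°C.
Density altitude = 11000 + 120 × (26) = 14120 ft.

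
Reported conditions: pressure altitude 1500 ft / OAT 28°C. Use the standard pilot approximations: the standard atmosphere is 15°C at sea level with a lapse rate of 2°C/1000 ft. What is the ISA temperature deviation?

ISA temperature at 1500 ft = 15 − 2 × (1500/1000) = 12°C.
Deviation = OAT − ISA = 28 − 12 = +16°C.

ISA+16°C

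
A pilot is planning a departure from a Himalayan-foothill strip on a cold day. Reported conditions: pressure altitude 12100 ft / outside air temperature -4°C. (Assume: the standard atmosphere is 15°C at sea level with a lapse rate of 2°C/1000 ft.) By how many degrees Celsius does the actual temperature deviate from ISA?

ISA temperature at 12100 ft = 15 − 2 × (12100/1000) = -9.2°C.
Deviation = OAT − ISA = -4 − (-9.2) = +5.2°C.

ISA+5.2°C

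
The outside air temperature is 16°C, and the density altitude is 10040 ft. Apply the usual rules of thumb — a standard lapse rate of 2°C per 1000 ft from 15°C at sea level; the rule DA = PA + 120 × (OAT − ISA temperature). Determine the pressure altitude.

8000 ft

DA = PA + 120 × (OAT − (15 − 2·PA/1000)) = PA + 120·OAT − 1800 + 0.24·PA = 1.24·PA + 120·OAT − 1800.
So 1.24·PA = 10040 − 120 × 16 + 1800 = 9920.
PA = 9920 / 1.24 = 8000 ft.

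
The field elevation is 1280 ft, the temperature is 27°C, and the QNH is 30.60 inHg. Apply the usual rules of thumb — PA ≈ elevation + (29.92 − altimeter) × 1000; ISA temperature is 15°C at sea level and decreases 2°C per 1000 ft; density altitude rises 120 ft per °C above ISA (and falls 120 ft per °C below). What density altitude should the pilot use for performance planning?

2184 ft

Pressure altitude = 1280 + (29.92 − 30.60) × 1000 = 1280 + (-680) = 600 ft.
ISA temperature at 600 ft = 15 − 2 × (600/1000) = 13.8°C.
ISA deviation = 27 − 13.8 = +13.2°C.
Density altitude = 600 + 120 × (13.2) = 2184 ft.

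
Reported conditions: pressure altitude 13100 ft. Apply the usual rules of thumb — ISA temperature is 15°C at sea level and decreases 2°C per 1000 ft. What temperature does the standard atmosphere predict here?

-11.2°C

ISA temperature = 15 − 2 × (13100/1000) = 15 − 26.2 = -11.2°C.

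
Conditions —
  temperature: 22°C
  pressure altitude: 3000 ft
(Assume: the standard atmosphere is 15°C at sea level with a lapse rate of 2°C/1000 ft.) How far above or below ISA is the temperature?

ISA+13°C

ISA temperature at 3000 ft = 15 − 2 × (3000/1000) = 9°C.
Deviation = OAT − ISA = 22 − 9 = +13°C.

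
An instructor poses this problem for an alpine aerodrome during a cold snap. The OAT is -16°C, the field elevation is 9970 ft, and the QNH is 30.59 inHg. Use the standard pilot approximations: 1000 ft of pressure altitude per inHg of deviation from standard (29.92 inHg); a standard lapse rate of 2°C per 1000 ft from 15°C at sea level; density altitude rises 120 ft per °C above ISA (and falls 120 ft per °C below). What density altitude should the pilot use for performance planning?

Pressure altitude = 9970 + (29.92 − 30.59) × 1000 = 9970 + (-670) = 9300 ft.
ISA temperature at 9300 ft = 15 − 2 × (9300/1000) = -3.6°C.
ISA deviation = -16 − (-3.6) = -12.4°C.
Density altitude = 9300 + 120 × (-12.4) = 7812 ft.

7812 ft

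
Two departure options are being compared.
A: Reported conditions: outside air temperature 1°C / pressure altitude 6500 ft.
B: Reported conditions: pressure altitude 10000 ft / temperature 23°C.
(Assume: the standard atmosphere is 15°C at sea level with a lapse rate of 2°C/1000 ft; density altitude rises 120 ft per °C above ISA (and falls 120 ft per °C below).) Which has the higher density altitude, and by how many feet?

A: ISA temp = 2°C, deviation -1°C, DA = 6500 + 120 × (-1) = 6380 ft.
B: ISA temp = -5°C, deviation +28°C, DA = 10000 + 120 × 28 = 13360 ft.
B is higher by 13360 − 6380 = 6980 ft.

B by 6980 ft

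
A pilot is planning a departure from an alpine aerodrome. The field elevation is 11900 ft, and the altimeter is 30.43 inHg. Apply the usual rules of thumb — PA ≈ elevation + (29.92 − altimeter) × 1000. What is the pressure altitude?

Pressure correction = (29.92 − 30.43) × 1000 = -510 ft.
Pressure altitude = 11900 + (-510) = 11390 ft.

11390 ft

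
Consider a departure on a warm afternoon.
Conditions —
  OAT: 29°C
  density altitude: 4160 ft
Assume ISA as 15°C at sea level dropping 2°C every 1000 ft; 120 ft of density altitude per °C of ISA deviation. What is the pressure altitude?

DA = PA + 120 × (OAT − (15 − 2·PA/1000)) = PA + 120·OAT − 1800 + 0.24·PA = 1.24·PA + 120·OAT − 1800.
So 1.24·PA = 4160 − 120 × 29 + 1800 = 2480.
PA = 2480 / 1.24 = 2000 ft.

2000 ft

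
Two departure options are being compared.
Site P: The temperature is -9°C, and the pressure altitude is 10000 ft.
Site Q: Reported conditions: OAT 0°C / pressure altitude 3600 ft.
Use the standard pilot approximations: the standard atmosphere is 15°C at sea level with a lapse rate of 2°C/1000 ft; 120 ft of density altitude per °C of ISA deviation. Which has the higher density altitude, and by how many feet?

Site P: ISA temp = -5°C, deviation -4°C, DA = 10000 + 120 × (-4) = 9520 ft.
Site Q: ISA temp = 7.8°C, deviation -7.8°C, DA = 3600 + 120 × (-7.8) = 2664 ft.
Site P is higher by 9520 − 2664 = 6856 ft.

Site P by 6856 ft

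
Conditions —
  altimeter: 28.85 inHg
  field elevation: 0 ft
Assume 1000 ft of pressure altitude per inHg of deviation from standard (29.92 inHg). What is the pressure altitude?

1070 ft

Pressure correction = (29.92 − 28.85) × 1000 = +1070 ft.
Pressure altitude = 0 + (+1070) = 1070 ft.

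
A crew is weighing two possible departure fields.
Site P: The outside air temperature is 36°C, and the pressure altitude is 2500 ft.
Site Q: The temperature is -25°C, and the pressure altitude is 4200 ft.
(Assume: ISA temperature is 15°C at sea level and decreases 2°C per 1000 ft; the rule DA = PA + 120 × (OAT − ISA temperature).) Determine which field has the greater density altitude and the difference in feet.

Site P: ISA temp = 10°C, deviation +26°C, DA = 2500 + 120 × 26 = 5620 ft.
Site Q: ISA temp = 6.6°C, deviation -31.6°C, DA = 4200 + 120 × (-31.6) = 408 ft.
Site P is higher by 5620 − 408 = 5212 ft.

Site P by 5212 ft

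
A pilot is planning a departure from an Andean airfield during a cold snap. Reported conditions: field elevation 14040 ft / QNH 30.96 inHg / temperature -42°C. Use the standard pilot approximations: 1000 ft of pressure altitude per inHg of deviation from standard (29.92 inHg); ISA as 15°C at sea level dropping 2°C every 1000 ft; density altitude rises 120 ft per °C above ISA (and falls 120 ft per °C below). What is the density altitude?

9280 ft

Pressure altitude = 14040 + (29.92 − 30.96) × 1000 = 14040 + (-1040) = 13000 ft.
ISA temperature at 13000 ft = 15 − 2 × (13000/1000) = -11°C.
ISA deviation = -42 − (-11) = -31°C.
Density altitude = 13000 + 120 × (-31) = 9280 ft.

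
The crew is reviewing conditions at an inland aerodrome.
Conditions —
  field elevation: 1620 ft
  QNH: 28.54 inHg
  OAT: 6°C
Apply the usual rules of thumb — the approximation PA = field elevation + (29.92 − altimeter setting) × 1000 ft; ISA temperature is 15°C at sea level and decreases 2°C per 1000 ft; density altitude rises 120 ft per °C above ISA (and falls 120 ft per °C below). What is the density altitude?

2640 ft

Pressure altitude = 1620 + (29.92 − 28.54) × 1000 = 1620 + (+1380) = 3000 ft.
ISA temperature at 3000 ft = 15 − 2 × (3000/1000) = 9°C.
ISA deviation = 6 − 9 = -3°C.
Density altitude = 3000 + 120 × (-3) = 2640 ft.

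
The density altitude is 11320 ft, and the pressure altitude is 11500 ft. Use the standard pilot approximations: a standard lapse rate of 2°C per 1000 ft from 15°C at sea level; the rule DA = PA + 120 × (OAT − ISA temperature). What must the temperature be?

-9.5°C

Density altitude − pressure altitude = 11320 − 11500 = -180 ft.
At 120 ft/°C that is an ISA deviation of -180/120 = -1.5°C.
ISA temperature at 11500 ft = 15 − 2 × (11500/1000) = -8°C.
OAT = ISA + deviation = -8 + (-1.5) = -9.5°C.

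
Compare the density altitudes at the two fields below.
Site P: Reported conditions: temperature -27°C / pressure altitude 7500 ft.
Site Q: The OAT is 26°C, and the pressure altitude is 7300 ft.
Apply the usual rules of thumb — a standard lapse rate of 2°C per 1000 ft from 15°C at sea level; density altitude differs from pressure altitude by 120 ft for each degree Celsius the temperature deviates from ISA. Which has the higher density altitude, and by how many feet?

Site Q by 6112 ft

Site P: ISA temp = 0°C, deviation -27°C, DA = 7500 + 120 × (-27) = 4260 ft.
Site Q: ISA temp = 0.4°C, deviation +25.6°C, DA = 7300 + 120 × 25.6 = 10372 ft.
Site Q is higher by 10372 − 4260 = 6112 ft.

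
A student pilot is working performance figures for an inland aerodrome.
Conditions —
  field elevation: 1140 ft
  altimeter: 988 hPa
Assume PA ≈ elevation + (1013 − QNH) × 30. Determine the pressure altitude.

Pressure correction = (1013 − 988) × 30 = +750 ft.
Pressure altitude = 1140 + (+750) = 1890 ft.

1890 ft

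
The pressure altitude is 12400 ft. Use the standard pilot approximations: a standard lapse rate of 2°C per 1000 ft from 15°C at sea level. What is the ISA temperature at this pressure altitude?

ISA temperature = 15 − 2 × (12400/1000) = 15 − 24.8 = -9.8°C.

-9.8°C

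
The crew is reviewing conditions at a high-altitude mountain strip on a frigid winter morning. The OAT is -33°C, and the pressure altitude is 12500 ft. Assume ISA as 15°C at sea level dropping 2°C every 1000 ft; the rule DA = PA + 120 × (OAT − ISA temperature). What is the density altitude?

ISA temperature at 12500 ft = 15 − 2 × (12500/1000) = -10°C.
ISA deviation = -33 − (-10) = -23°C.
Density altitude = 12500 + 120 × (-23) = 12500 + (-2760) = 9740 ft.

9740 ft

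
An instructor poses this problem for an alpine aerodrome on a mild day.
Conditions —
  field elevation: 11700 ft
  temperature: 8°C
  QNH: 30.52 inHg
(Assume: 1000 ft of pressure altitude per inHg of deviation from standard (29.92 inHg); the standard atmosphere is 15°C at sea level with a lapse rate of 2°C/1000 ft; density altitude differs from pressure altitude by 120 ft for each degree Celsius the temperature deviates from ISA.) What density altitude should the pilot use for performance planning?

Pressure altitude = 11700 + (29.92 − 30.52) × 1000 = 11700 + (-600) = 11100 ft.
ISA temperature at 11100 ft = 15 − 2 × (11100/1000) = -7.2°C.
ISA deviation = 8 − (-7.2) = +15.2°C.
Density altitude = 11100 + 120 × (15.2) = 12924 ft.

12924 ft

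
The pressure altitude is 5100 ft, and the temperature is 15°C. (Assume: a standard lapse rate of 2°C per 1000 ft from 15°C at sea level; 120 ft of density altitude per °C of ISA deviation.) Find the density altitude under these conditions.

6324 ft

ISA temperature at 5100 ft = 15 − 2 × (5100/1000) = 4.8°C.
ISA deviation = 15 − 4.8 = +10.2°C.
Density altitude = 5100 + 120 × (10.2) = 5100 + (+1224) = 6324 ft.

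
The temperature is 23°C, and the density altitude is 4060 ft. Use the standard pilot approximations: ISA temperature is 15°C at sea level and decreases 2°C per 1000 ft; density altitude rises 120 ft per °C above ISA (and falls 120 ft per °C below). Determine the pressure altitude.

2500 ft

DA = PA + 120 × (OAT − (15 − 2·PA/1000)) = PA + 120·OAT − 1800 + 0.24·PA = 1.24·PA + 120·OAT − 1800.
So 1.24·PA = 4060 − 120 × 23 + 1800 = 3100.
PA = 3100 / 1.24 = 2500 ft.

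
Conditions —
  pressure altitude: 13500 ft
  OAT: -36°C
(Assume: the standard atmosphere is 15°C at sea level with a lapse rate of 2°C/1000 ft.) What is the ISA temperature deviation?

ISA temperature at 13500 ft = 15 − 2 × (13500/1000) = -12°C.
Deviation = OAT − ISA = -36 − (-12) = -24°C.

ISA-24°C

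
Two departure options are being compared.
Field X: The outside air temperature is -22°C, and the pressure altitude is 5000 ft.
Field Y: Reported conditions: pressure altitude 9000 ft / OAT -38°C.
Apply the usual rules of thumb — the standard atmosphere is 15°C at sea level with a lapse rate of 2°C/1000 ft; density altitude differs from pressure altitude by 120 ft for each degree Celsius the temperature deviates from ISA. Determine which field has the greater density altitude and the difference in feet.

Field X: ISA temp = 5°C, deviation -27°C, DA = 5000 + 120 × (-27) = 1760 ft.
Field Y: ISA temp = -3°C, deviation -35°C, DA = 9000 + 120 × (-35) = 4800 ft.
Field Y is higher by 4800 − 1760 = 3040 ft.

Field Y by 3040 ft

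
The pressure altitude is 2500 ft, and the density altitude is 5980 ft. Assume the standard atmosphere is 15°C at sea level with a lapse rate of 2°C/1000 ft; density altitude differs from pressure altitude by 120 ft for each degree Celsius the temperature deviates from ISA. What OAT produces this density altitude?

39°C

Density altitude − pressure altitude = 5980 − 2500 = +3480 ft.
At 120 ft/°C that is an ISA deviation of 3480/120 = +29°C.
ISA temperature at 2500 ft = 15 − 2 × (2500/1000) = 10°C.
OAT = ISA + deviation = 10 + (+29) = 39°C.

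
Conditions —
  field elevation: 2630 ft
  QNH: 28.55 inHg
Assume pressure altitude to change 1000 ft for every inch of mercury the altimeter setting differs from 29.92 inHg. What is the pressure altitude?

4000 ft

Pressure correction = (29.92 − 28.55) × 1000 = +1370 ft.
Pressure altitude = 2630 + (+1370) = 4000 ft.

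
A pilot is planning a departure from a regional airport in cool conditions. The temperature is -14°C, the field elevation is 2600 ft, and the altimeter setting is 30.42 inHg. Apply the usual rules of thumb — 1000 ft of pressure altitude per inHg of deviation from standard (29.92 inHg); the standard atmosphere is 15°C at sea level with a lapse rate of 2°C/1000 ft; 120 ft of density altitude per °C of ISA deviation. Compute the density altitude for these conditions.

-876 ft

Pressure altitude = 2600 + (29.92 − 30.42) × 1000 = 2600 + (-500) = 2100 ft.
ISA temperature at 2100 ft = 15 − 2 × (2100/1000) = 10.8°C.
ISA deviation = -14 − 10.8 = -24.8°C.
Density altitude = 2100 + 120 × (-24.8) = -876 ft.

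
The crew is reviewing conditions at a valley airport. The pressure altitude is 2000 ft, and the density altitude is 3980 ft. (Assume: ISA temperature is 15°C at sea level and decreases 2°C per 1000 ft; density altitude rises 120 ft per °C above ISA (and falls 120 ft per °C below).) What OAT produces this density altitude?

Density altitude − pressure altitude = 3980 − 2000 = +1980 ft.
At 120 ft/°C that is an ISA deviation of 1980/120 = +16.5°C.
ISA temperature at 2000 ft = 15 − 2 × (2000/1000) = 11°C.
OAT = ISA + deviation = 11 + (+16.5) = 27.5°C.

27.5°C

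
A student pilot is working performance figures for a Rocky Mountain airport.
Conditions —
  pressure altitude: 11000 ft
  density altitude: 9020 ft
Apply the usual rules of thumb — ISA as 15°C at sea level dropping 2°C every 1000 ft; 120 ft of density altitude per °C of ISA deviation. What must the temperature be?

Density altitude − pressure altitude = 9020 − 11000 = -1980 ft.
At 120 ft/°C that is an ISA deviation of -1980/120 = -16.5°C.
ISA temperature at 11000 ft = 15 − 2 × (11000/1000) = -7°C.
OAT = ISA + deviation = -7 + (-16.5) = -23.5°C.

-23.5°C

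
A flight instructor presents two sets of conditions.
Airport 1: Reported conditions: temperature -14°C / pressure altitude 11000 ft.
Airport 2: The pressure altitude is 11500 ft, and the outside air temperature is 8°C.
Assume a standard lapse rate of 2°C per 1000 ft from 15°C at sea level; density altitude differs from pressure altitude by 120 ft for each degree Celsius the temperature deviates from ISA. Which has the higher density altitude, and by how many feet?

Airport 1: ISA temp = -7°C, deviation -7°C, DA = 11000 + 120 × (-7) = 10160 ft.
Airport 2: ISA temp = -8°C, deviation +16°C, DA = 11500 + 120 × 16 = 13420 ft.
Airport 2 is higher by 13420 − 10160 = 3260 ft.

Airport 2 by 3260 ft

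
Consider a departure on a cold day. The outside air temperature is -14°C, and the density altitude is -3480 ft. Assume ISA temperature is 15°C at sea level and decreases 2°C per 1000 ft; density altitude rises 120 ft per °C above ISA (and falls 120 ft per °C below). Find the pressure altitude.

0 ft

DA = PA + 120 × (OAT − (15 − 2·PA/1000)) = PA + 120·OAT − 1800 + 0.24·PA = 1.24·PA + 120·OAT − 1800.
So 1.24·PA = -3480 − 120 × (-14) + 1800 = 0.
PA = 0 / 1.24 = 0 ft.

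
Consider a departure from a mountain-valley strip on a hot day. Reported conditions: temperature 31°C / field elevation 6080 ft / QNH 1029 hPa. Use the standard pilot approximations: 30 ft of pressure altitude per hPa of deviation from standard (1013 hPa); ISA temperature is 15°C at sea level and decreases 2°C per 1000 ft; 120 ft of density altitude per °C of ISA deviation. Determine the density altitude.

Pressure altitude = 6080 + (1013 − 1029) × 30 = 6080 + (-480) = 5600 ft.
ISA temperature at 5600 ft = 15 − 2 × (5600/1000) = 3.8°C.
ISA deviation = 31 − 3.8 = +27.2°C.
Density altitude = 5600 + 120 × (27.2) = 8864 ft.

8864 ft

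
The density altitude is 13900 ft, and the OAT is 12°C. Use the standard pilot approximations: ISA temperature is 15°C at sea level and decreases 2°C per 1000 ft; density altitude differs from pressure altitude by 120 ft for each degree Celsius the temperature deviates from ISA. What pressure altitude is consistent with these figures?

11500 ft

DA = PA + 120 × (OAT − (15 − 2·PA/1000)) = PA + 120·OAT − 1800 + 0.24·PA = 1.24·PA + 120·OAT − 1800.
So 1.24·PA = 13900 − 120 × 12 + 1800 = 14260.
PA = 14260 / 1.24 = 11500 ft.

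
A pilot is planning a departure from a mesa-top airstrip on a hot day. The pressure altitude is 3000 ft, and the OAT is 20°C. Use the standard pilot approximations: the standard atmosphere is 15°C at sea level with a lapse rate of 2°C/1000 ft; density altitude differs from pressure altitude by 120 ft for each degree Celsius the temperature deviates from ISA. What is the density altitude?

4320 ft

ISA temperature at 3000 ft = 15 − 2 × (3000/1000) = 9°C.
ISA deviation = 20 − 9 = +11°C.
Density altitude = 3000 + 120 × (11) = 3000 + (+1320) = 4320 ft.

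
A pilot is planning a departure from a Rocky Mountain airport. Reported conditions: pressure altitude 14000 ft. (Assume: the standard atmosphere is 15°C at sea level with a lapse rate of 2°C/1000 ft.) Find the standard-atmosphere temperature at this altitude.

ISA temperature = 15 − 2 × (14000/1000) = 15 − 28 = -13°C.

-13°C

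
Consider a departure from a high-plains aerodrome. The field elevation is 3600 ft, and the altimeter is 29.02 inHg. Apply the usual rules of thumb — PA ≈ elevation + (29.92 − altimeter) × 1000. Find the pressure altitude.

Pressure correction = (29.92 − 29.02) × 1000 = +900 ft.
Pressure altitude = 3600 + (+900) = 4500 ft.

4500 ft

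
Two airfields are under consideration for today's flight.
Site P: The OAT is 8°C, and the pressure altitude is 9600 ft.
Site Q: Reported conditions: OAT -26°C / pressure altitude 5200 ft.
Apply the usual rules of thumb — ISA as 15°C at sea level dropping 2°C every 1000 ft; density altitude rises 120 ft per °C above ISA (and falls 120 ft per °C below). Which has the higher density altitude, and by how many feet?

Site P by 9536 ft

Site P: ISA temp = -4.2°C, deviation +12.2°C, DA = 9600 + 120 × 12.2 = 11064 ft.
Site Q: ISA temp = 4.6°C, deviation -30.6°C, DA = 5200 + 120 × (-30.6) = 1528 ft.
Site P is higher by 11064 − 1528 = 9536 ft.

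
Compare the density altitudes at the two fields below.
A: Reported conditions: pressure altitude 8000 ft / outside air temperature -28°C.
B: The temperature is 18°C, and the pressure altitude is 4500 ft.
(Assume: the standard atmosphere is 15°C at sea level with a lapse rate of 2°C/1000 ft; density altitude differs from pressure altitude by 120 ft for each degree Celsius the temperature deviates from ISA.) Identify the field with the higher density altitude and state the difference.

A: ISA temp = -1°C, deviation -27°C, DA = 8000 + 120 × (-27) = 4760 ft.
B: ISA temp = 6°C, deviation +12°C, DA = 4500 + 120 × 12 = 5940 ft.
B is higher by 5940 − 4760 = 1180 ft.

B by 1180 ft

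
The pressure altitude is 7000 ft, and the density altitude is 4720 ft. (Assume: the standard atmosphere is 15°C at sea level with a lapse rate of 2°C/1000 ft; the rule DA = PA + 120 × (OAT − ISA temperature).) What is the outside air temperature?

-18°C

Density altitude − pressure altitude = 4720 − 7000 = -2280 ft.
At 120 ft/°C that is an ISA deviation of -2280/120 = -19°C.
ISA temperature at 7000 ft = 15 − 2 × (7000/1000) = 1°C.
OAT = ISA + deviation = 1 + (-19) = -18°C.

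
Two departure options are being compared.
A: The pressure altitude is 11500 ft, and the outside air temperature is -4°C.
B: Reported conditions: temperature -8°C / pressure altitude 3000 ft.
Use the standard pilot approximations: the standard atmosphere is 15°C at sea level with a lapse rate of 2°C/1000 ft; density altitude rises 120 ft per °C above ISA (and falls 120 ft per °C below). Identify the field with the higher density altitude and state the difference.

A by 11020 ft

A: ISA temp = -8°C, deviation +4°C, DA = 11500 + 120 × 4 = 11980 ft.
B: ISA temp = 9°C, deviation -17°C, DA = 3000 + 120 × (-17) = 960 ft.
A is higher by 11980 − 960 = 11020 ft.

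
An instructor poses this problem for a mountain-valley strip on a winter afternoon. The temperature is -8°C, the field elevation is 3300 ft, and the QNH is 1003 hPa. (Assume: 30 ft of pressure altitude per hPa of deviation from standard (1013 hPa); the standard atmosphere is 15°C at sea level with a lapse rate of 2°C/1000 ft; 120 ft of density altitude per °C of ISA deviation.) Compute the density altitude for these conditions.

1704 ft

Pressure altitude = 3300 + (1013 − 1003) × 30 = 3300 + (+300) = 3600 ft.
ISA temperature at 3600 ft = 15 − 2 × (3600/1000) = 7.8°C.
ISA deviation = -8 − 7.8 = -15.8°C.
Density altitude = 3600 + 120 × (-15.8) = 1704 ft.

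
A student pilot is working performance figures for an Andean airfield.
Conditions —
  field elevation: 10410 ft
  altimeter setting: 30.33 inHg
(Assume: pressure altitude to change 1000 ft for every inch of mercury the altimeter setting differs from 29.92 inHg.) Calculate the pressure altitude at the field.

10000 ft

Pressure correction = (29.92 − 30.33) × 1000 = -410 ft.
Pressure altitude = 10410 + (-410) = 10000 ft.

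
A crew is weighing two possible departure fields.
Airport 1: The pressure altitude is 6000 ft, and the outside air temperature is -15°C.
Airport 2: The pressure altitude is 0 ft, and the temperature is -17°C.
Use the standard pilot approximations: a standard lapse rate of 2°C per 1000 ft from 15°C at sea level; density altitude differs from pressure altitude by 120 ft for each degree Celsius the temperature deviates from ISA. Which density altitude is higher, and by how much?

Airport 1: ISA temp = 3°C, deviation -18°C, DA = 6000 + 120 × (-18) = 3840 ft.
Airport 2: ISA temp = 15°C, deviation -32°C, DA = 0 + 120 × (-32) = -3840 ft.
Airport 1 is higher by 3840 − (-3840) = 7680 ft.

Airport 1 by 7680 ft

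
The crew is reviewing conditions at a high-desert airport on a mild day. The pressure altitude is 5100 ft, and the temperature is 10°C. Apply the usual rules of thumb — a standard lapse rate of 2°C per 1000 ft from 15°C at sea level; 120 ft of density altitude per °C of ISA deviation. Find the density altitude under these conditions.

5724 ft

ISA temperature at 5100 ft = 15 − 2 × (5100/1000) = 4.8°C.
ISA deviation = 10 − 4.8 = +5.2°C.
Density altitude = 5100 + 120 × (5.2) = 5100 + (+624) = 5724 ft.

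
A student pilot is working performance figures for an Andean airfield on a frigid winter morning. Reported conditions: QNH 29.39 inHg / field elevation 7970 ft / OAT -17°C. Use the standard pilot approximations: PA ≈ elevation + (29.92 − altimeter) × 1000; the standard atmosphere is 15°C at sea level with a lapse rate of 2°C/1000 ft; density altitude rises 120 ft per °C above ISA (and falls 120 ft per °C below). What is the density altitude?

Pressure altitude = 7970 + (29.92 − 29.39) × 1000 = 7970 + (+530) = 8500 ft.
ISA temperature at 8500 ft = 15 − 2 × (8500/1000) = -2°C.
ISA deviation = -17 − (-2) = -15°C.
Density altitude = 8500 + 120 × (-15) = 6700 ft.

6700 ft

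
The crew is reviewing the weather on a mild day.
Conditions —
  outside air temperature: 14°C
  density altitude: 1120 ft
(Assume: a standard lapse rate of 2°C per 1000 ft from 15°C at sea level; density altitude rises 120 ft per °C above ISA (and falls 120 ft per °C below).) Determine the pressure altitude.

DA = PA + 120 × (OAT − (15 − 2·PA/1000)) = PA + 120·OAT − 1800 + 0.24·PA = 1.24·PA + 120·OAT − 1800.
So 1.24·PA = 1120 − 120 × 14 + 1800 = 1240.
PA = 1240 / 1.24 = 1000 ft.

1000 ft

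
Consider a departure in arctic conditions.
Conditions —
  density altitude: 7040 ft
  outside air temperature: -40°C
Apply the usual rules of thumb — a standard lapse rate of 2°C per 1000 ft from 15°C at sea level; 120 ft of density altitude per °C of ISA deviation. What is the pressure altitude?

11000 ft

DA = PA + 120 × (OAT − (15 − 2·PA/1000)) = PA + 120·OAT − 1800 + 0.24·PA = 1.24·PA + 120·OAT − 1800.
So 1.24·PA = 7040 − 120 × (-40) + 1800 = 13640.
PA = 13640 / 1.24 = 11000 ft.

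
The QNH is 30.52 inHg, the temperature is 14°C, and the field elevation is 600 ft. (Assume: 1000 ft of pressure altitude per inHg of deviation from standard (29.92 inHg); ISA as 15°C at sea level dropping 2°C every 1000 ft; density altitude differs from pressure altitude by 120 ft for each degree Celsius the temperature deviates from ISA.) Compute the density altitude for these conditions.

-120 ft

Pressure altitude = 600 + (29.92 − 30.52) × 1000 = 600 + (-600) = 0 ft.
ISA temperature at 0 ft = 15 − 2 × (0/1000) = 15°C.
ISA deviation = 14 − 15 = -1°C.
Density altitude = 0 + 120 × (-1) = -120 ft.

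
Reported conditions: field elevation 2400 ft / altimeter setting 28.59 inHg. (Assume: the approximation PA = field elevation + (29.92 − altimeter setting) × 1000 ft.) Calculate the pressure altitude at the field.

Pressure correction = (29.92 − 28.59) × 1000 = +1330 ft.
Pressure altitude = 2400 + (+1330) = 3730 ft.

3730 ft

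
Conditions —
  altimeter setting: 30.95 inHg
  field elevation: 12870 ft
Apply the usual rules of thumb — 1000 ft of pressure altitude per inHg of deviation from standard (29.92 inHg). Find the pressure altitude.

11840 ft

Pressure correction = (29.92 − 30.95) × 1000 = -1030 ft.
Pressure altitude = 12870 + (-1030) = 11840 ft.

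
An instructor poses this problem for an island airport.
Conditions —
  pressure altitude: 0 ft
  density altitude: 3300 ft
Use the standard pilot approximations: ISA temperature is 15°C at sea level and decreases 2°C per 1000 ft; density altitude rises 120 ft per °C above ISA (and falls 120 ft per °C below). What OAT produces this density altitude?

Density altitude − pressure altitude = 3300 − 0 = +3300 ft.
At 120 ft/°C that is an ISA deviation of 3300/120 = +27.5°C.
ISA temperature at 0 ft = 15 − 2 × (0/1000) = 15°C.
OAT = ISA + deviation = 15 + (+27.5) = 42.5°C.

42.5°C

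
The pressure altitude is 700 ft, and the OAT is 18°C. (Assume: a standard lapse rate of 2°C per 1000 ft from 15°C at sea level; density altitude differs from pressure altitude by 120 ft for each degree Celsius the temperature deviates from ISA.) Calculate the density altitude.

1228 ft

ISA temperature at 700 ft = 15 − 2 × (700/1000) = 13.6°C.
ISA deviation = 18 − 13.6 = +4.4°C.
Density altitude = 700 + 120 × (4.4) = 700 + (+528) = 1228 ft.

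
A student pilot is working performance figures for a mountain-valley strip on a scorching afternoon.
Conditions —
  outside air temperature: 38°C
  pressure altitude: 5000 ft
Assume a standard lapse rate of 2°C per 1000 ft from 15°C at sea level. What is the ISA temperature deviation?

ISA temperature at 5000 ft = 15 − 2 × (5000/1000) = 5°C.
Deviation = OAT − ISA = 38 − 5 = +33°C.

ISA+33°C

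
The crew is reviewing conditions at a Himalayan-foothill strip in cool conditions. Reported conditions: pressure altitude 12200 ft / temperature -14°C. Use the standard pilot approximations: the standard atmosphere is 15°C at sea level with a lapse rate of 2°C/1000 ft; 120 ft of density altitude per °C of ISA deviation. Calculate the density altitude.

11648 ft

ISA temperature at 12200 ft = 15 − 2 × (12200/1000) = -9.4°C.
ISA deviation = -14 − (-9.4) = -4.6°C.
Density altitude = 12200 + 120 × (-4.6) = 12200 + (-552) = 11648 ft.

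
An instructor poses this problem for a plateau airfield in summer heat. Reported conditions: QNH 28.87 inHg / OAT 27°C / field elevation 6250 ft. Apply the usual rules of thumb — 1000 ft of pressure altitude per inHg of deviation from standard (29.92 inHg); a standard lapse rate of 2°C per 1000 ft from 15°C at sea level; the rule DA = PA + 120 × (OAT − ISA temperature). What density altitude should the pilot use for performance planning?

10492 ft

Pressure altitude = 6250 + (29.92 − 28.87) × 1000 = 6250 + (+1050) = 7300 ft.
ISA temperature at 7300 ft = 15 − 2 × (7300/1000) = 0.4°C.
ISA deviation = 27 − 0.4 = +26.6°C.
Density altitude = 7300 + 120 × (26.6) = 10492 ft.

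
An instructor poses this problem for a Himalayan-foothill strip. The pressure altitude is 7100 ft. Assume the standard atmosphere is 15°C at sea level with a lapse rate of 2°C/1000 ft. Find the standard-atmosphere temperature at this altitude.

ISA temperature = 15 − 2 × (7100/1000) = 15 − 14.2 = 0.8°C.

0.8°C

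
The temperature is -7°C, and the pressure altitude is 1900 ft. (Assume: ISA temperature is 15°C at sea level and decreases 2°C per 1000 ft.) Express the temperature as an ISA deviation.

ISA-18.2°C

ISA temperature at 1900 ft = 15 − 2 × (1900/1000) = 11.2°C.
Deviation = OAT − ISA = -7 − 11.2 = -18.2°C.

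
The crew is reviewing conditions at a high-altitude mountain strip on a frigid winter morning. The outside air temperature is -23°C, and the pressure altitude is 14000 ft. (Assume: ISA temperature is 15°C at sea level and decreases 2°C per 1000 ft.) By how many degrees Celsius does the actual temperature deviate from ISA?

ISA-10°C

ISA temperature at 14000 ft = 15 − 2 × (14000/1000) = -13°C.
Deviation = OAT − ISA = -23 − (-13) = -10°C.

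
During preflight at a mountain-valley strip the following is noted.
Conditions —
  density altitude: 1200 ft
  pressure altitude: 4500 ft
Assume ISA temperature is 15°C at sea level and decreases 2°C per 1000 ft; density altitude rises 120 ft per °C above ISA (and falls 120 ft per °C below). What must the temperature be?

-21.5°C

Density altitude − pressure altitude = 1200 − 4500 = -3300 ft.
At 120 ft/°C that is an ISA deviation of -3300/120 = -27.5°C.
ISA temperature at 4500 ft = 15 − 2 × (4500/1000) = 6°C.
OAT = ISA + deviation = 6 + (-27.5) = -21.5°C.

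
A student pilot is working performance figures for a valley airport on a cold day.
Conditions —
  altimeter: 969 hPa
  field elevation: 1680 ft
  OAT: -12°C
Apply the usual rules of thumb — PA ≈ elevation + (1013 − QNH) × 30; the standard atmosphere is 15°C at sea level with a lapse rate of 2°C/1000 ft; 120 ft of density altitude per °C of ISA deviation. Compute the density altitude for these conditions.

480 ft

Pressure altitude = 1680 + (1013 − 969) × 30 = 1680 + (+1320) = 3000 ft.
ISA temperature at 3000 ft = 15 − 2 × (3000/1000) = 9°C.
ISA deviation = -12 − 9 = -21°C.
Density altitude = 3000 + 120 × (-21) = 480 ft.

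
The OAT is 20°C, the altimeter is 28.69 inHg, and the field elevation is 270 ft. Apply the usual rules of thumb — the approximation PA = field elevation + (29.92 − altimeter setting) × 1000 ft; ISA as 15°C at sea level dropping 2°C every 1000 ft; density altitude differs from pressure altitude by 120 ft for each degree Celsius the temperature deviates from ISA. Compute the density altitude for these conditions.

2460 ft

Pressure altitude = 270 + (29.92 − 28.69) × 1000 = 270 + (+1230) = 1500 ft.
ISA temperature at 1500 ft = 15 − 2 × (1500/1000) = 12°C.
ISA deviation = 20 − 12 = +8°C.
Density altitude = 1500 + 120 × (8) = 2460 ft.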